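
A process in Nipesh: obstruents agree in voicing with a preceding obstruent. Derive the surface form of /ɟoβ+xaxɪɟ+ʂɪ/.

/x/ is a voiceless velar fricative. The preceding trigger /β/ is voiced, so /x/ must become voiced as well.
A voiced velar fricative is [ɣ], so the surface segment is [ɣ].
The same rule applies at the second boundary: /ʂ/ → [ʐ] next to /ɟ/.

[ɟoβɣaxɪɟʐɪ]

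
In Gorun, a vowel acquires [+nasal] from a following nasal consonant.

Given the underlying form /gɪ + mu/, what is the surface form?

The vowel /ɪ/ is adjacent to the following nasal /m/, so it acquires [+nasal] and surfaces as [ɪ̃].

[gɪ̃mu]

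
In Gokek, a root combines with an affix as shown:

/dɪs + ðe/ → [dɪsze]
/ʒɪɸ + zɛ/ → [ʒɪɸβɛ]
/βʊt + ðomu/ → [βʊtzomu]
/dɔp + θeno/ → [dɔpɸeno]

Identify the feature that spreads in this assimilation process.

The segment that alternates is /ð/, which surfaces as [z] when adjacent to /s/.
/ð/ is dental while /s/ is alveolar; the output [z] is alveolar, matching the trigger — so the feature that spreads is place.
The same holds elsewhere in the data: /z/ → [β] after /ɸ/ (alveolar → bilabial, matching bilabial); /ð/ → [z] after /t/ (dental → alveolar, matching alveolar); /θ/ → [ɸ] after /p/ (dental → bilabial, matching bilabial) — only place changes, and always toward the preceding segment.

place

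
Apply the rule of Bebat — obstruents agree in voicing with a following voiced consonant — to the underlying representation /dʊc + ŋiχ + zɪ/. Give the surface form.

[dʊɟŋiʁzɪ]

The rule targets /c/ (voiceless palatal stop), which sits before the trigger /ŋ/ (voiced).
A voiced palatal stop is [ɟ], so the surface segment is [ɟ].
The same rule applies at the second boundary: /χ/ → [ʁ] next to /z/.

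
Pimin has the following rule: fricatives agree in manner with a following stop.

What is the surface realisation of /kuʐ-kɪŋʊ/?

[kuɖkɪŋʊ]

The rule targets /ʐ/ (voiced retroflex fricative), which sits before the trigger /k/ (stop).
A voiced retroflex stop is [ɖ], so the surface segment is [ɖ].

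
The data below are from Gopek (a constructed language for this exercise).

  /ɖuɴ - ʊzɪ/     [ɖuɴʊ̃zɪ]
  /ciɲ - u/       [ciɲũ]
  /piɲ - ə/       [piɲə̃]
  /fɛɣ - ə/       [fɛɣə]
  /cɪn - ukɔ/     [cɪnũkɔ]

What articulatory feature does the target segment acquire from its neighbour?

The vowel /ʊ/ surfaces as nasalised [ʊ̃] next to the preceding nasal /ɴ/ — it has acquired the [+nasal] feature of its neighbour.
The other forms show the same pattern: /u/ → [ũ] after /ɲ/; /ə/ → [ə̃] after /ɲ/; /u/ → [ũ] after /n/ — each time a vowel is nasalised next to a preceding nasal.
No change occurs in [fɛɣə] because the vowel at the boundary is adjacent to an oral consonant, not a nasal (/ə/ next to /ɣ/).

nasality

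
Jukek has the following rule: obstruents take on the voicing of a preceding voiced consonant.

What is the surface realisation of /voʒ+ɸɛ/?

[voʒβɛ]

/ɸ/ is a voiceless bilabial fricative. The preceding trigger /ʒ/ is voiced, so /ɸ/ must become voiced as well.
Changing only its voicing to voiced gives [β] — the voiced bilabial fricative.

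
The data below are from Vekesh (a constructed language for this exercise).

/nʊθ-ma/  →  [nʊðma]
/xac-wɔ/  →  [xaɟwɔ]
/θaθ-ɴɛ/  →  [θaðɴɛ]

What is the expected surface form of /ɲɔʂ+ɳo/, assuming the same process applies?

[ɲɔʐɳo]

The data show regressive voicing assimilation: /θ/ → [ð] before /m/; /c/ → [ɟ] before /w/; /θ/ → [ð] before /ɴ/. In each pair only voicing changes, matching the following consonant, while place and manner stay constant.
/ʂ/ is a voiceless retroflex fricative. The following trigger /ɳ/ is voiced, so /ʂ/ must become voiced as well.
A voiced retroflex fricative is [ʐ], so the surface segment is [ʐ].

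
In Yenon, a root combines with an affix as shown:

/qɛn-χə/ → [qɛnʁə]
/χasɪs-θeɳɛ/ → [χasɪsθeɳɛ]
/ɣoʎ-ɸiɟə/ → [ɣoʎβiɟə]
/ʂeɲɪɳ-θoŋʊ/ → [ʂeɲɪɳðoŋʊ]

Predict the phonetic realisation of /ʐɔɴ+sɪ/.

[ʐɔɴzɪ]

The data show progressive voicing assimilation: /χ/ → [ʁ] after /n/; /ɸ/ → [β] after /ʎ/; /θ/ → [ð] after /ɳ/. In each pair only voicing changes, matching the preceding consonant, while place and manner stay constant.
No alternation appears in [χasɪsθeɳɛ]: there the adjacent consonants already agree in voicing (/θ/ and /s/ are both voiceless), so this form is consistent with the same rule.
/s/ is a voiceless alveolar fricative. The preceding trigger /ɴ/ is voiced, so /s/ must become voiced as well.
The voiced alveolar fricative is [z], so /s/ → [z].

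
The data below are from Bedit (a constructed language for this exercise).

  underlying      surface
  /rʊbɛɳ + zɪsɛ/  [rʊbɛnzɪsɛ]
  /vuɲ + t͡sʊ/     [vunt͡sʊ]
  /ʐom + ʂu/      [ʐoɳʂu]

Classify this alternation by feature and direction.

Underlying /ɳ/ is realised as [n] next to /z/; /z/ itself does not change.
The change retroflex → alveolar matches the place of the following /z/, identifying this as place assimilation.
Manner and voice are unchanged, so the assimilation is partial, not total.
The same holds elsewhere in the data: /ɲ/ → [n] before /t͡s/ (palatal → alveolar, matching alveolar); /m/ → [ɳ] before /ʂ/ (bilabial → retroflex, matching retroflex) — only place changes, and always toward the following segment.
Since the segment that changes precedes the conditioning segment, the assimilation is regressive.

regressive place assimilation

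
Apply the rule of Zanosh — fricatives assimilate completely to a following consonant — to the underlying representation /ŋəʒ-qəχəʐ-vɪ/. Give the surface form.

[ŋəqqəχəvvɪ]

/ʒ/ is the segment targeted by the rule; it sits immediately before /q/, so it assimilates completely and surfaces as [q].
The same rule applies at the second boundary: /ʐ/ → [v] next to /v/.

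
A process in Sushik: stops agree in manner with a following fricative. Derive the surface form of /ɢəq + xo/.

[ɢəχxo]

The rule targets /q/ (voiceless uvular stop), which sits before the trigger /x/ (fricative).
Changing only its manner to fricative gives [χ] — the voiceless uvular fricative.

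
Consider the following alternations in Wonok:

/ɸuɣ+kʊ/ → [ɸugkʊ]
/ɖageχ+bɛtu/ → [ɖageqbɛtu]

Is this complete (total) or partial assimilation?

Comparing underlying and surface forms, /ɣ/ → [g] is the alternation; the neighbouring /k/ is constant.
/ɣ/ is a fricative while /k/ is a stop; the output [g] is a stop, matching the trigger — so the feature that spreads is manner.
Place and voice are unchanged, so the assimilation is partial, not total.
Checking the remaining alternation: /χ/ → [q] before /b/ (fricative → stop, matching a stop) — only manner changes, and always toward the following segment.

partial assimilation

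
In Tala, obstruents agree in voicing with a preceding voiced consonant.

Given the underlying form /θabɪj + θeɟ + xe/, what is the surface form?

[θabɪjðeɟɣe]

The rule targets /θ/ (voiceless dental fricative), which sits after the trigger /j/ (voiced).
Changing only its voicing to voiced gives [ð] — the voiced dental fricative.
The same rule applies at the second boundary: /x/ → [ɣ] next to /ɟ/.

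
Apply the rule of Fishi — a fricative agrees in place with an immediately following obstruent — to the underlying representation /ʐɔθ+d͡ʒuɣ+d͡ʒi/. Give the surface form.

[ʐɔʃd͡ʒuʒd͡ʒi]

The rule targets /θ/ (voiceless dental fricative), which sits before the trigger /d͡ʒ/ (postalveolar).
Changing only its place to postalveolar gives [ʃ] — the voiceless postalveolar fricative.
At the second juncture, /ɣ/ likewise becomes [ʒ] adjacent to /d͡ʒ/.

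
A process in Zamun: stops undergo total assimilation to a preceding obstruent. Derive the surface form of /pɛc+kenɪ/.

/k/ is the segment targeted by the rule; it sits immediately after /c/, so it assimilates completely and surfaces as [c].

[pɛccenɪ]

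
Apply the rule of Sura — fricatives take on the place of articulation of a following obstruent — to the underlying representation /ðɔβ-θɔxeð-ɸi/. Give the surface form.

/β/ is a voiced bilabial fricative. The following trigger /θ/ is dental, so /β/ must become dental as well.
A voiced dental fricative is [ð], so the surface segment is [ð].
The same rule applies at the second boundary: /ð/ → [β] next to /ɸ/.

[ðɔðθɔxeβɸi]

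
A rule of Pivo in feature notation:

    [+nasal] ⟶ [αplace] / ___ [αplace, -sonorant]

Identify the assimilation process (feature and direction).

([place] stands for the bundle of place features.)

The shared variable α links the value of the place features (abbreviated [place]) on the target to the same value on the neighbouring segment, so place is the feature that assimilates.
The conditioning segment sits to the right of the focus bar, meaning the trigger follows the segment that changes — regressive assimilation.

regressive place assimilation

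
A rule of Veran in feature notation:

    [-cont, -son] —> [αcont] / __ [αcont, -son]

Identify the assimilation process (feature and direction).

regressive manner assimilation

The shared variable α links the value of [cont] on the target to that of the neighbouring obstruent. [cont] distinguishes stops from fricatives — a manner-of-articulation feature — so this is manner assimilation.
The conditioning segment sits to the right of the focus bar, meaning the trigger follows the segment that changes — regressive assimilation.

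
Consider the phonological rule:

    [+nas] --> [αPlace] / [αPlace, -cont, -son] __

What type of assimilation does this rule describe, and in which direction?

progressive place assimilation

The shared variable α links the value of the place features (abbreviated [Place]) on the target to the same value on the neighbouring segment, so place is the feature that assimilates.
Since the environment is written before the underscore, the trigger precedes the target; the direction is progressive.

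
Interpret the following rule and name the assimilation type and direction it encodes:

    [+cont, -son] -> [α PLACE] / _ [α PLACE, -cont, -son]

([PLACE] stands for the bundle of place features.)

The shared variable α links the value of the place features (abbreviated [PLACE]) on the target to the same value on the neighbouring segment, so place is the feature that assimilates.
The conditioning segment sits to the right of the focus bar, meaning the trigger follows the segment that changes — regressive assimilation.

regressive place assimilation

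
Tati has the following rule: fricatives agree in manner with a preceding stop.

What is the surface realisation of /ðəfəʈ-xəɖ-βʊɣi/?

[ðəfəʈkəɖbʊɣi]

/x/ is a voiceless velar fricative. The preceding trigger /ʈ/ is a stop, so /x/ must become a stop as well.
The voiceless velar stop is [k], so /x/ → [k].
The same rule applies at the second boundary: /β/ → [b] next to /ɖ/.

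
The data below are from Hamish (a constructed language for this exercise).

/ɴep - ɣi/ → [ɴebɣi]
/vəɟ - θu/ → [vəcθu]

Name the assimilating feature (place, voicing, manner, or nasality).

Underlying /p/ is realised as [b] next to /ɣ/; /ɣ/ itself does not change.
The change voiceless → voiced matches the voicing of the following /ɣ/, identifying this as voicing assimilation.
The other alternating form patterns the same way: /ɟ/ → [c] before /θ/ (voiced → voiceless, matching voiceless) — only voicing changes, and always toward the following segment.

voicing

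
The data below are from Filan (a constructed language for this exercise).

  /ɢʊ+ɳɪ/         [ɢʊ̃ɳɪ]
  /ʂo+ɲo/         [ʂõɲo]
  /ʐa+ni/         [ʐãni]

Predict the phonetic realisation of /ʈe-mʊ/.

The data show regressive nasality assimilation (vowel nasalisation): /ʊ/ → [ʊ̃] before /ɳ/; /o/ → [õ] before /ɲ/; /a/ → [ã] before /n/ — a vowel is nasalised by an immediately following nasal consonant.
/e/ sits next to the nasal /m/ and is therefore nasalised to [ẽ].

[ʈẽmʊ]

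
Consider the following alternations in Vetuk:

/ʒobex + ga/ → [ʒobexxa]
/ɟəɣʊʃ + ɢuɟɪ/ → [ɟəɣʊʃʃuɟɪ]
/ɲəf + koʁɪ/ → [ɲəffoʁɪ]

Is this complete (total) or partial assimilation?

total assimilation

Underlying /g/ is realised as [x] next to /x/; /x/ itself does not change.
The output [x] is identical to the trigger /x/ — every feature (place, manner, voicing) has been copied — so this is total assimilation.
The other forms behave the same way: /ɢ/ → [ʃ] after /ʃ/; /k/ → [f] after /f/ — in each case the output is a copy of the preceding consonant.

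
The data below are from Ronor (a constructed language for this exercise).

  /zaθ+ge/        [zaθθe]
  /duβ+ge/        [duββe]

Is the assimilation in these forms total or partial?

Underlying /g/ is realised as [θ] next to /θ/; /θ/ itself does not change.
The output [θ] is identical to the trigger /θ/ — every feature (place, manner, voicing) has been copied — so this is total assimilation.
The remaining alternation confirms this: /g/ → [β] after /β/ — in each case the output is a copy of the preceding consonant.

total assimilation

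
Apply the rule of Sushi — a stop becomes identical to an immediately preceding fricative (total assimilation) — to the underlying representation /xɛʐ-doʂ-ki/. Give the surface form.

[xɛʐʐoʂʂi]

/d/ is the segment targeted by the rule; it sits immediately after /ʐ/, so it assimilates completely and surfaces as [ʐ].
At the second juncture, /k/ likewise becomes [ʂ] adjacent to /ʂ/.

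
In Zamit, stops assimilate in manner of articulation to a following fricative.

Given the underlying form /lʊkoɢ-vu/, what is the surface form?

/ɢ/ is a voiced uvular stop. The following trigger /v/ is a fricative, so /ɢ/ must become a fricative as well.
Changing only its manner to fricative gives [ʁ] — the voiced uvular fricative.

[lʊkoʁvu]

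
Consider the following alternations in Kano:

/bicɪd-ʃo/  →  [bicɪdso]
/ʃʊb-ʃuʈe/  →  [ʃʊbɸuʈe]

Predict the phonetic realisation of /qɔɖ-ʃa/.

The data show progressive place assimilation: /ʃ/ → [s] after /d/; /ʃ/ → [ɸ] after /b/. In each pair only place changes, matching the preceding consonant, while manner and voice stay constant.
/ʃ/ is a voiceless postalveolar fricative. The preceding trigger /ɖ/ is retroflex, so /ʃ/ must become retroflex as well.
Changing only its place to retroflex gives [ʂ] — the voiceless retroflex fricative.

[qɔɖʂa]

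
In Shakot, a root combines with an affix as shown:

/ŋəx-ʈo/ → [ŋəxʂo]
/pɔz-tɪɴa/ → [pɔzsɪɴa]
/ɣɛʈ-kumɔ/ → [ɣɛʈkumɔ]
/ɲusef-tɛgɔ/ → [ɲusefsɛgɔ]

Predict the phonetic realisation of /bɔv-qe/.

[bɔvχe]

The data show progressive manner assimilation: /ʈ/ → [ʂ] after /x/; /t/ → [s] after /z/; /t/ → [s] after /f/. In each pair only manner changes, matching the preceding consonant, while place and voice stay constant.
Nothing changes in [ɣɛʈkumɔ]: there the adjacent consonants already agree in manner (/k/ and /ʈ/ are both stops), so this form is consistent with the same rule.
/q/ is a voiceless uvular stop. The preceding trigger /v/ is a fricative, so /q/ must become a fricative as well.
The voiceless uvular fricative is [χ], so /q/ → [χ].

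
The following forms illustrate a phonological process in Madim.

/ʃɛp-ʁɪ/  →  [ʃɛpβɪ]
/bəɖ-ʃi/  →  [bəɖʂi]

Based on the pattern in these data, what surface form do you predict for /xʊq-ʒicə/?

The data show progressive place assimilation: /ʁ/ → [β] after /p/; /ʃ/ → [ʂ] after /ɖ/. In each pair only place changes, matching the preceding consonant, while manner and voice stay constant.
The rule targets /ʒ/ (voiced postalveolar fricative), which sits after the trigger /q/ (uvular).
Changing only its place to uvular gives [ʁ] — the voiced uvular fricative.

[xʊqʁicə]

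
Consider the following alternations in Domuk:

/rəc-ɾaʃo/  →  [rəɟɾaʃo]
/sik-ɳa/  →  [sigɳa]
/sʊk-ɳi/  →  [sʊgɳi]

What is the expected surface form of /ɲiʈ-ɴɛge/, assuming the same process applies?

The data show regressive voicing assimilation: /c/ → [ɟ] before /ɾ/; /k/ → [g] before /ɳ/. In each pair only voicing changes, matching the following consonant, while place and manner stay constant.
The rule targets /ʈ/ (voiceless retroflex stop), which sits before the trigger /ɴ/ (voiced).
The voiced retroflex stop is [ɖ], so /ʈ/ → [ɖ].

[ɲiɖɴɛge]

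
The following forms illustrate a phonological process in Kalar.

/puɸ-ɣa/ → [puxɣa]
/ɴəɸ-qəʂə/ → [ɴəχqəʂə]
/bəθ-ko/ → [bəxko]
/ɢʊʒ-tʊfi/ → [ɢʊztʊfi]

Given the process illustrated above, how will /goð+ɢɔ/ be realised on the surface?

[goʁɢɔ]

The data show regressive place assimilation: /ɸ/ → [x] before /ɣ/; /ɸ/ → [χ] before /q/; /θ/ → [x] before /k/; /ʒ/ → [z] before /t/. In each pair only place changes, matching the following consonant, while manner and voice stay constant.
The rule targets /ð/ (voiced dental fricative), which sits before the trigger /ɢ/ (uvular).
Changing only its place to uvular gives [ʁ] — the voiced uvular fricative.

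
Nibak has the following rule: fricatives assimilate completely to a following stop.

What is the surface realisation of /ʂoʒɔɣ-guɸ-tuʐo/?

/ɣ/ is the segment targeted by the rule; it sits immediately before /g/, so it assimilates completely and surfaces as [g].
At the second juncture, /ɸ/ likewise becomes [t] adjacent to /t/.

[ʂoʒɔgguttuʐo]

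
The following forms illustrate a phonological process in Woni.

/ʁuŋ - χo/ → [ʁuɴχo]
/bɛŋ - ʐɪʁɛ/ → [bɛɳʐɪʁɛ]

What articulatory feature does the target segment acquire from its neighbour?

The segment that alternates is /ŋ/, which surfaces as [ɴ] when adjacent to /χ/.
The change velar → uvular matches the place of the following /χ/, identifying this as place assimilation.
Checking the remaining alternation: /ŋ/ → [ɳ] before /ʐ/ (velar → retroflex, matching retroflex) — only place changes, and always toward the following segment.

place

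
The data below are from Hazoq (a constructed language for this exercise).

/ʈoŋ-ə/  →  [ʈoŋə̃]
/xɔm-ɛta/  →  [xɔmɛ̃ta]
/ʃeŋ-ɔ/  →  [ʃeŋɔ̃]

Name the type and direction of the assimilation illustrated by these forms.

progressive nasality assimilation (vowel nasalisation)

The vowel /ə/ surfaces as nasalised [ə̃] next to the preceding nasal /ŋ/ — it has acquired the [+nasal] feature of its neighbour.
The other forms show the same pattern: /ɛ/ → [ɛ̃] after /m/; /ɔ/ → [ɔ̃] after /ŋ/ — each time a vowel is nasalised next to a preceding nasal.
Because the conditioning nasal is to the left of the vowel that changes, the process is progressive (perseverative).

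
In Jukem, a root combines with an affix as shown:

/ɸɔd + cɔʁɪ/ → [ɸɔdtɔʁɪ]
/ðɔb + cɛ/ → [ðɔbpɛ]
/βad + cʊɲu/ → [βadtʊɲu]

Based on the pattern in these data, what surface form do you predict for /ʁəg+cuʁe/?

The data show progressive place assimilation: /c/ → [t] after /d/; /c/ → [p] after /b/. In each pair only place changes, matching the preceding consonant, while manner and voice stay constant.
/c/ is a voiceless palatal stop. The preceding trigger /g/ is velar, so /c/ must become velar as well.
Changing only its place to velar gives [k] — the voiceless velar stop.

[ʁəgkuʁe]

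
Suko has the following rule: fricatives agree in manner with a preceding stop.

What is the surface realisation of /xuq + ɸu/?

/ɸ/ is a voiceless bilabial fricative. The preceding trigger /q/ is a stop, so /ɸ/ must become a stop as well.
The voiceless bilabial stop is [p], so /ɸ/ → [p].

[xuqpu]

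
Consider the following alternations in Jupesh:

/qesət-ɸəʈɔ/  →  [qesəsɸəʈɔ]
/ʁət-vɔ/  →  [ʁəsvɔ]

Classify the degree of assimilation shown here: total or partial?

Comparing underlying and surface forms, /t/ → [s] is the alternation; the neighbouring /ɸ/ is constant.
/t/ is a stop while /ɸ/ is a fricative; the output [s] is a fricative, matching the trigger — so the feature that spreads is manner.
Place and voice are unchanged, so the assimilation is partial, not total.
The same holds elsewhere in the data: /t/ → [s] before /v/ (stop → fricative, matching a fricative) — only manner changes, and always toward the following segment.

partial assimilation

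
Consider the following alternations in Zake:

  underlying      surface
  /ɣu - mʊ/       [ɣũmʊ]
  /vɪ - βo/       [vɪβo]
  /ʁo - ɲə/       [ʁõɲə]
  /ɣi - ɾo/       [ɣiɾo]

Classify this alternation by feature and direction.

The vowel /u/ surfaces as nasalised [ũ] next to the following nasal /m/ — it has acquired the [+nasal] feature of its neighbour.
The other form shows the same pattern: /o/ → [õ] before /ɲ/ — each time a vowel is nasalised next to a following nasal.
No change occurs in [vɪβo], [ɣiɾo] because the vowel at the boundary is adjacent to an oral consonant, not a nasal (/ɪ/ next to /β/; /i/ next to /ɾ/).
Because the conditioning nasal is to the right of the vowel that changes, the process is regressive (anticipatory).

regressive nasality assimilation (vowel nasalisation)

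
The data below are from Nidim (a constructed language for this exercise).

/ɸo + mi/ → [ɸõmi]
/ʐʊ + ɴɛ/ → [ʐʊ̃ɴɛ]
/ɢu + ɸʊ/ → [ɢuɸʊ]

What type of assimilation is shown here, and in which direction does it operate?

regressive nasality assimilation (vowel nasalisation)

The vowel /o/ surfaces as nasalised [õ] next to the following nasal /m/ — it has acquired the [+nasal] feature of its neighbour.
The other form shows the same pattern: /ʊ/ → [ʊ̃] before /ɴ/ — each time a vowel is nasalised next to a following nasal.
No change occurs in [ɢuɸʊ] because the vowel at the boundary is adjacent to an oral consonant, not a nasal (/u/ next to /ɸ/).
Because the conditioning nasal is to the right of the vowel that changes, the process is regressive (anticipatory).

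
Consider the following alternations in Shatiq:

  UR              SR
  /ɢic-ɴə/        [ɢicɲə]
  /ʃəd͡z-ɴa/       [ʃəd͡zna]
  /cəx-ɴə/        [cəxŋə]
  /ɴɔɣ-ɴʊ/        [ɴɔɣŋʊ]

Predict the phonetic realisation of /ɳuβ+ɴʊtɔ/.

The data show progressive place assimilation: /ɴ/ → [ɲ] after /c/; /ɴ/ → [n] after /d͡z/; /ɴ/ → [ŋ] after /x/; /ɴ/ → [ŋ] after /ɣ/. In each pair only place changes, matching the preceding consonant, while manner and voice stay constant.
The rule targets /ɴ/ (voiced uvular nasal), which sits after the trigger /β/ (bilabial).
A voiced bilabial nasal is [m], so the surface segment is [m].

[ɳuβmʊtɔ]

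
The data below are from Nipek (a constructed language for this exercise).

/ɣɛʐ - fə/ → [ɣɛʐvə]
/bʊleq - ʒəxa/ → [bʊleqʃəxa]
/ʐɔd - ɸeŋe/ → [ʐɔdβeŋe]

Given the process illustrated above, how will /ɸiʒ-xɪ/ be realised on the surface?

The data show progressive voicing assimilation: /f/ → [v] after /ʐ/; /ʒ/ → [ʃ] after /q/; /ɸ/ → [β] after /d/. In each pair only voicing changes, matching the preceding consonant, while place and manner stay constant.
The rule targets /x/ (voiceless velar fricative), which sits after the trigger /ʒ/ (voiced).
Changing only its voicing to voiced gives [ɣ] — the voiced velar fricative.

[ɸiʒɣɪ]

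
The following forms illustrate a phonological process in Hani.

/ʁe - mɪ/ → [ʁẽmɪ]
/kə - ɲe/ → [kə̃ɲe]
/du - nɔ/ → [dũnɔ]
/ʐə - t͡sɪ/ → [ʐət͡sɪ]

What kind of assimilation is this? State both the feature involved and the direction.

regressive nasality assimilation (vowel nasalisation)

The vowel /e/ surfaces as nasalised [ẽ] next to the following nasal /m/ — it has acquired the [+nasal] feature of its neighbour.
Likewise in the remaining data: /ə/ → [ə̃] before /ɲ/; /u/ → [ũ] before /n/ — each time a vowel is nasalised next to a following nasal.
No change occurs in [ʐət͡sɪ] because the vowel at the boundary is adjacent to an oral consonant, not a nasal (/ə/ next to /t͡s/).
Because the conditioning nasal is to the right of the vowel that changes, the process is regressive (anticipatory).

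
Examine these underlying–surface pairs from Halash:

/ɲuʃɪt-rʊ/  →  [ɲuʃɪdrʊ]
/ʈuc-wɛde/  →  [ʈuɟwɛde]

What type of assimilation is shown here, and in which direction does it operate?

Underlying /t/ is realised as [d] next to /r/; /r/ itself does not change.
/t/ is voiceless while /r/ is voiced; the output [d] is voiced, matching the trigger — so the feature that spreads is voicing.
Place and manner are unchanged, so the assimilation is partial, not total.
The other alternating form patterns the same way: /c/ → [ɟ] before /w/ (voiceless → voiced, matching voiced) — only voicing changes, and always toward the following segment.
The trigger is the following segment, so the direction is regressive (anticipatory).

regressive voicing assimilation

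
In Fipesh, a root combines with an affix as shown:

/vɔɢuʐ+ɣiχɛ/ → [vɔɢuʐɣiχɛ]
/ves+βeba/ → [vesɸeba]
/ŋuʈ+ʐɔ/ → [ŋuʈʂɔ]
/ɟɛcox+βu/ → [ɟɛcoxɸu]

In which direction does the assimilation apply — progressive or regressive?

progressive

Comparing underlying and surface forms, /β/ → [ɸ] is the alternation; the neighbouring /s/ is constant.
/β/ is voiced while /s/ is voiceless; the output [ɸ] is voiceless, matching the trigger — so the feature that spreads is voicing.
Checking the remaining alternations: /ʐ/ → [ʂ] after /ʈ/ (voiced → voiceless, matching voiceless); /β/ → [ɸ] after /x/ (voiced → voiceless, matching voiceless) — only voicing changes, and always toward the preceding segment.
Nothing changes in [vɔɢuʐɣiχɛ]: there the adjacent consonants already agree in voicing (/ɣ/ and /ʐ/ are both voiced), so this form is consistent with the same rule.
Since the segment that changes follows the conditioning segment, the assimilation is progressive.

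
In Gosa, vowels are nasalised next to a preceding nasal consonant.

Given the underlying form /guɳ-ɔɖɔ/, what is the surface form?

The vowel /ɔ/ is adjacent to the preceding nasal /ɳ/, so it acquires [+nasal] and surfaces as [ɔ̃].

[guɳɔ̃ɖɔ]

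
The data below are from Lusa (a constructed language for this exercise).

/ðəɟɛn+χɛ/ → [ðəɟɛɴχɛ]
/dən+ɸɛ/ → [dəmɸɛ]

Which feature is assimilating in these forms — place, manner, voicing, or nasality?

place

Underlying /n/ is realised as [ɴ] next to /χ/; /χ/ itself does not change.
/n/ is alveolar while /χ/ is uvular; the output [ɴ] is uvular, matching the trigger — so the feature that spreads is place.
The other alternating form patterns the same way: /n/ → [m] before /ɸ/ (alveolar → bilabial, matching bilabial) — only place changes, and always toward the following segment.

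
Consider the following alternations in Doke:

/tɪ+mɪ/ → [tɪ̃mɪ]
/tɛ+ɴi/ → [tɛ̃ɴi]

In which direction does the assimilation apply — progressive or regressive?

regressive

The vowel /ɪ/ surfaces as nasalised [ɪ̃] next to the following nasal /m/ — it has acquired the [+nasal] feature of its neighbour.
The other form shows the same pattern: /ɛ/ → [ɛ̃] before /ɴ/ — each time a vowel is nasalised next to a following nasal.
Because the conditioning nasal is to the right of the vowel that changes, the process is regressive (anticipatory).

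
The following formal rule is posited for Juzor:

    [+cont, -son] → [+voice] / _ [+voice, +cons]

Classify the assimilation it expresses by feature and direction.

regressive voicing assimilation

The structural change is [+voice], and the conditioning segment [+voice, +cons] (a voiced consonant) is itself voiced, so the target comes to share the voicing of its neighbour — voicing assimilation.
Since the environment is written after the underscore, the trigger follows the target; the direction is regressive.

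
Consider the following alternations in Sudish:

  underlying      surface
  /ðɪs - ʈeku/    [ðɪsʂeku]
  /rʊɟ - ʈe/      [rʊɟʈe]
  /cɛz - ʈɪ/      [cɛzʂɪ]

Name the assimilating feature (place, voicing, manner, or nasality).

Underlying /ʈ/ is realised as [ʂ] next to /s/; /s/ itself does not change.
The change stop → fricative matches the manner of the preceding /s/, identifying this as manner assimilation.
Checking the remaining alternation: /ʈ/ → [ʂ] after /z/ (stop → fricative, matching a fricative) — only manner changes, and always toward the preceding segment.
Nothing changes in [rʊɟʈe]: there the adjacent consonants already agree in manner (/ʈ/ and /ɟ/ are both stops), so this form is consistent with the same rule.

manner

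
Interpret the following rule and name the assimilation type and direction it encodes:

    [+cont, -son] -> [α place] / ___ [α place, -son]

regressive place assimilation

The shared variable α links the value of the place features (abbreviated [place]) on the target to the same value on the neighbouring segment, so place is the feature that assimilates.
Since the environment is written after the underscore, the trigger follows the target; the direction is regressive.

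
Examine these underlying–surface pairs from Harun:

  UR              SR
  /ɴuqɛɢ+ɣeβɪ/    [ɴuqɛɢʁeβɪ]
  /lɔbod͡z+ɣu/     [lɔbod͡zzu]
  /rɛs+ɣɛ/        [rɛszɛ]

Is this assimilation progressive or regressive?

progressive

Comparing underlying and surface forms, /ɣ/ → [ʁ] is the alternation; the neighbouring /ɢ/ is constant.
The change velar → uvular matches the place of the preceding /ɢ/, identifying this as place assimilation.
Checking the remaining alternations: /ɣ/ → [z] after /d͡z/ (velar → alveolar, matching alveolar); /ɣ/ → [z] after /s/ (velar → alveolar, matching alveolar) — only place changes, and always toward the preceding segment.
The trigger is the preceding segment, so the direction is progressive (perseverative).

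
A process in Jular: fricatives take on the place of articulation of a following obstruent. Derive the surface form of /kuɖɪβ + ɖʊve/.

The rule targets /β/ (voiced bilabial fricative), which sits before the trigger /ɖ/ (retroflex).
A voiced retroflex fricative is [ʐ], so the surface segment is [ʐ].

[kuɖɪʐɖʊve]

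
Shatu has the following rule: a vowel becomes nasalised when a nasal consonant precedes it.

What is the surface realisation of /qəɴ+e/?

/e/ sits next to the nasal /ɴ/ and is therefore nasalised to [ẽ].

[qəɴẽ]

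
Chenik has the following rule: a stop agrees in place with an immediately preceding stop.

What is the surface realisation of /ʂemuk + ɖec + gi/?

[ʂemukgecɟi]

The rule targets /ɖ/ (voiced retroflex stop), which sits after the trigger /k/ (velar).
Changing only its place to velar gives [g] — the voiced velar stop.
At the second juncture, /g/ likewise becomes [ɟ] adjacent to /c/.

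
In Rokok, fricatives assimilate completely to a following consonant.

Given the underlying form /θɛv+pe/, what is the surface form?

[θɛppe]

/v/ is the segment targeted by the rule; it sits immediately before /p/, so it assimilates completely and surfaces as [p].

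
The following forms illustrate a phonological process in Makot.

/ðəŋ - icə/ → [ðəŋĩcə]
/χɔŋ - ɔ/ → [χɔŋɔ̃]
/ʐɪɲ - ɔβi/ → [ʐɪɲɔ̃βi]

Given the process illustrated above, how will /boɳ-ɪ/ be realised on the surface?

The data show progressive nasality assimilation (vowel nasalisation): /i/ → [ĩ] after /ŋ/; /ɔ/ → [ɔ̃] after /ŋ/; /ɔ/ → [ɔ̃] after /ɲ/ — a vowel is nasalised by an immediately preceding nasal consonant.
The vowel /ɪ/ is adjacent to the preceding nasal /ɳ/, so it acquires [+nasal] and surfaces as [ɪ̃].

[boɳɪ̃]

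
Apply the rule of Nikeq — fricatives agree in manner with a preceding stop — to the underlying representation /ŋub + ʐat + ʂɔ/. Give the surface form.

[ŋubɖatʈɔ]

The rule targets /ʐ/ (voiced retroflex fricative), which sits after the trigger /b/ (stop).
A voiced retroflex stop is [ɖ], so the surface segment is [ɖ].
The same rule applies at the second boundary: /ʂ/ → [ʈ] next to /t/.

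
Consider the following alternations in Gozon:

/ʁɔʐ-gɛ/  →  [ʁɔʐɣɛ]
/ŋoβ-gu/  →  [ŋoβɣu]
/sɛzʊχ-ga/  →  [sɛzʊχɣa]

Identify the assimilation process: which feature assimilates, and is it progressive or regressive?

progressive manner assimilation

Underlying /g/ is realised as [ɣ] next to /ʐ/; /ʐ/ itself does not change.
The change stop → fricative matches the manner of the preceding /ʐ/, identifying this as manner assimilation.
Place and voice are unchanged, so the assimilation is partial, not total.
The other alternating forms pattern the same way: /g/ → [ɣ] after /β/ (stop → fricative, matching a fricative); /g/ → [ɣ] after /χ/ (stop → fricative, matching a fricative) — only manner changes, and always toward the preceding segment.
Since the segment that changes follows the conditioning segment, the assimilation is progressive.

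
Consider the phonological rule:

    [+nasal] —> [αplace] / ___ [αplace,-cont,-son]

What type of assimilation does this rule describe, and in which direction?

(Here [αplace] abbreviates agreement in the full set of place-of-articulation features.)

The rule copies the place features (abbreviated [place]) from the environment onto the target, so the assimilating feature is place.
Since the environment is written after the underscore, the trigger follows the target; the direction is regressive.

regressive place assimilation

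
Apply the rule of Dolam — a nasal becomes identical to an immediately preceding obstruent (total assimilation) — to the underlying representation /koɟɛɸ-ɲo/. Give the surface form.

/ɲ/ is the segment targeted by the rule; it sits immediately after /ɸ/, so it assimilates completely and surfaces as [ɸ].

[koɟɛɸɸo]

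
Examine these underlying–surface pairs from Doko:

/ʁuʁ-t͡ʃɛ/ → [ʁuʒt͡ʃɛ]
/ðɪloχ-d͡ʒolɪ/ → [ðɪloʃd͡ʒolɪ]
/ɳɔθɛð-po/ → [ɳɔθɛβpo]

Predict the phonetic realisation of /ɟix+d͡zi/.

[ɟisd͡zi]

The data show regressive place assimilation: /ʁ/ → [ʒ] before /t͡ʃ/; /χ/ → [ʃ] before /d͡ʒ/; /ð/ → [β] before /p/. In each pair only place changes, matching the following consonant, while manner and voice stay constant.
The rule targets /x/ (voiceless velar fricative), which sits before the trigger /d͡z/ (alveolar).
A voiceless alveolar fricative is [s], so the surface segment is [s].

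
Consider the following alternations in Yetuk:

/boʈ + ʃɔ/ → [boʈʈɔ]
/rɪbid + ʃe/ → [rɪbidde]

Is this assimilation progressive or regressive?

Underlying /ʃ/ is realised as [ʈ] next to /ʈ/; /ʈ/ itself does not change.
The output [ʈ] is identical to the trigger /ʈ/ — every feature (place, manner, voicing) has been copied — so this is total assimilation.
The remaining alternation confirms this: /ʃ/ → [d] after /d/ — in each case the output is a copy of the preceding consonant.
The trigger is the preceding segment, so the direction is progressive (perseverative).

progressive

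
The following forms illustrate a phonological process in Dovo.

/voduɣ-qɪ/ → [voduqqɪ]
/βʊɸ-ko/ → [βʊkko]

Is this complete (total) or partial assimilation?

Comparing underlying and surface forms, /ɣ/ → [q] is the alternation; the neighbouring /q/ is constant.
The output [q] is identical to the trigger /q/ — every feature (place, manner, voicing) has been copied — so this is total assimilation.
The remaining alternation confirms this: /ɸ/ → [k] before /k/ — in each case the output is a copy of the following consonant.

total assimilation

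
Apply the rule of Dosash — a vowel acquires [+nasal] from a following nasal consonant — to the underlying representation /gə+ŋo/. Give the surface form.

[gə̃ŋo]

/ə/ sits next to the nasal /ŋ/ and is therefore nasalised to [ə̃].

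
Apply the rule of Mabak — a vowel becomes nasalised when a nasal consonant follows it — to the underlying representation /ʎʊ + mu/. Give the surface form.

/ʊ/ sits next to the nasal /m/ and is therefore nasalised to [ʊ̃].

[ʎʊ̃mu]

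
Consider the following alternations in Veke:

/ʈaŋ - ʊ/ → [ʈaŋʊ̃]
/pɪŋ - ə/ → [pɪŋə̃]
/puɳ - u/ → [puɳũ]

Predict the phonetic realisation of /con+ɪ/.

[conɪ̃]

The data show progressive nasality assimilation (vowel nasalisation): /ʊ/ → [ʊ̃] after /ŋ/; /ə/ → [ə̃] after /ŋ/; /u/ → [ũ] after /ɳ/ — a vowel is nasalised by an immediately preceding nasal consonant.
The vowel /ɪ/ is adjacent to the preceding nasal /n/, so it acquires [+nasal] and surfaces as [ɪ̃].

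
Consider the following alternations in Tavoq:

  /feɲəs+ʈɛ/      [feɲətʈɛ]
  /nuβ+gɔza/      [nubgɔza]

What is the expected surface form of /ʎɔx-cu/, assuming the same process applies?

The data show regressive manner assimilation: /s/ → [t] before /ʈ/; /β/ → [b] before /g/. In each pair only manner changes, matching the following consonant, while place and voice stay constant.
The rule targets /x/ (voiceless velar fricative), which sits before the trigger /c/ (stop).
The voiceless velar stop is [k], so /x/ → [k].

[ʎɔkcu]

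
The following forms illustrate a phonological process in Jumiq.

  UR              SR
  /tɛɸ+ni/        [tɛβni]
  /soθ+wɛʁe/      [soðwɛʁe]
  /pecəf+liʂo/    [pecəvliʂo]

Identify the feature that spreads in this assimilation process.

Comparing underlying and surface forms, /ɸ/ → [β] is the alternation; the neighbouring /n/ is constant.
The change voiceless → voiced matches the voicing of the following /n/, identifying this as voicing assimilation.
Checking the remaining alternations: /θ/ → [ð] before /w/ (voiceless → voiced, matching voiced); /f/ → [v] before /l/ (voiceless → voiced, matching voiced) — only voicing changes, and always toward the following segment.

voicing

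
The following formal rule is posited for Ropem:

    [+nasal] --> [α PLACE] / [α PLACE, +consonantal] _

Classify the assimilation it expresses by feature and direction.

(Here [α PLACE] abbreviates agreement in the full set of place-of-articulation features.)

progressive place assimilation

The rule copies the place features (abbreviated [PLACE]) from the environment onto the target, so the assimilating feature is place.
Since the environment is written before the underscore, the trigger precedes the target; the direction is progressive.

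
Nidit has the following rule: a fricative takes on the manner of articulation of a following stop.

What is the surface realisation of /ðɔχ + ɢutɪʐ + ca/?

/χ/ is a voiceless uvular fricative. The following trigger /ɢ/ is a stop, so /χ/ must become a stop as well.
The voiceless uvular stop is [q], so /χ/ → [q].
The same rule applies at the second boundary: /ʐ/ → [ɖ] next to /c/.

[ðɔqɢutɪɖca]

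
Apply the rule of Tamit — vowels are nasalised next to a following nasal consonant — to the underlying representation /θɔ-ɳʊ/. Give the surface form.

[θɔ̃ɳʊ]

/ɔ/ sits next to the nasal /ɳ/ and is therefore nasalised to [ɔ̃].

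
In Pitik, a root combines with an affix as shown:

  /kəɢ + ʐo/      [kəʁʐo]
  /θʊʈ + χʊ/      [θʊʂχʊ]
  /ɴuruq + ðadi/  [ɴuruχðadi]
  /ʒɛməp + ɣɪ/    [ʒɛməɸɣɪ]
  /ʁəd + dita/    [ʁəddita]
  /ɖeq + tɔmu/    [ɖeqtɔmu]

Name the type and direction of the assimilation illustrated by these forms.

regressive manner assimilation

Comparing underlying and surface forms, /ɢ/ → [ʁ] is the alternation; the neighbouring /ʐ/ is constant.
/ɢ/ is a stop while /ʐ/ is a fricative; the output [ʁ] is a fricative, matching the trigger — so the feature that spreads is manner.
Place and voice are unchanged, so the assimilation is partial, not total.
The other alternating forms pattern the same way: /ʈ/ → [ʂ] before /χ/ (stop → fricative, matching a fricative); /q/ → [χ] before /ð/ (stop → fricative, matching a fricative); /p/ → [ɸ] before /ɣ/ (stop → fricative, matching a fricative) — only manner changes, and always toward the following segment.
Nothing changes in [ʁəddita], [ɖeqtɔmu]: there the adjacent consonants already agree in manner (/d/ and /d/ are both stops; /q/ and /t/ are both stops), so these forms are consistent with the same rule.
The trigger is the following segment, so the direction is regressive (anticipatory).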